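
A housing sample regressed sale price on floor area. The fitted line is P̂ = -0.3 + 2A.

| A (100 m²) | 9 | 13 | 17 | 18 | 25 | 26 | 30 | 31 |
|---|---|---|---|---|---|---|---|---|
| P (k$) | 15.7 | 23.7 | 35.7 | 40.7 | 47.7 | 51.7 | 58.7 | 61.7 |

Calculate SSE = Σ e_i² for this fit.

A=9: P̂ = -0.3 + 2·9 = 17.7; e = 15.7 − 17.7 = -2
A=13: P̂ = -0.3 + 2·13 = 25.7; e = 23.7 − 25.7 = -2
A=17: P̂ = -0.3 + 2·17 = 33.7; e = 35.7 − 33.7 = 2
A=18: P̂ = -0.3 + 2·18 = 35.7; e = 40.7 − 35.7 = 5
A=25: P̂ = -0.3 + 2·25 = 49.7; e = 47.7 − 49.7 = -2
A=26: P̂ = -0.3 + 2·26 = 51.7; e = 51.7 − 51.7 = 0
A=30: P̂ = -0.3 + 2·30 = 59.7; e = 58.7 − 59.7 = -1
A=31: P̂ = -0.3 + 2·31 = 61.7; e = 61.7 − 61.7 = 0
SSE = 4 + 4 + 4 + 25 + 4 + 0 + 1 + 0 = 42

SSE = 42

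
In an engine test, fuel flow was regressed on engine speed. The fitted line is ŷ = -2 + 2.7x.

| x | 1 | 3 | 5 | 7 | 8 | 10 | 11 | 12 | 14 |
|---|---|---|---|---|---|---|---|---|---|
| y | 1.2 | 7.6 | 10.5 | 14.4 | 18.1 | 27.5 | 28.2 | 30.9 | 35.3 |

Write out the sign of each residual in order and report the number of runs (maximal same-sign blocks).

4 runs

x=1: ŷ = -2 + 2.7·1 = 0.7; r = 1.2 − 0.7 = 0.5
x=3: ŷ = -2 + 2.7·3 = 6.1; r = 7.6 − 6.1 = 1.5
x=5: ŷ = -2 + 2.7·5 = 11.5; r = 10.5 − 11.5 = -1
x=7: ŷ = -2 + 2.7·7 = 16.9; r = 14.4 − 16.9 = -2.5
x=8: ŷ = -2 + 2.7·8 = 19.6; r = 18.1 − 19.6 = -1.5
x=10: ŷ = -2 + 2.7·10 = 25; r = 27.5 − 25 = 2.5
x=11: ŷ = -2 + 2.7·11 = 27.7; r = 28.2 − 27.7 = 0.5
x=12: ŷ = -2 + 2.7·12 = 30.4; r = 30.9 − 30.4 = 0.5
x=14: ŷ = -2 + 2.7·14 = 35.8; r = 35.3 − 35.8 = -0.5
Signs: + + − − − + + + −
Runs: +×2, −×3, +×3, −×1 → 4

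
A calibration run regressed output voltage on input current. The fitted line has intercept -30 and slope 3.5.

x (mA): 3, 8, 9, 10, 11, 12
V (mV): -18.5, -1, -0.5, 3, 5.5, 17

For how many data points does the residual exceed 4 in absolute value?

x=3: V̂ = -30 + 3.5·3 = -19.5; r = -18.5 − (-19.5) = 1
x=8: V̂ = -30 + 3.5·8 = -2; r = -1 − (-2) = 1
x=9: V̂ = -30 + 3.5·9 = 1.5; r = -0.5 − 1.5 = -2
x=10: V̂ = -30 + 3.5·10 = 5; r = 3 − 5 = -2
x=11: V̂ = -30 + 3.5·11 = 8.5; r = 5.5 − 8.5 = -3
x=12: V̂ = -30 + 3.5·12 = 12; r = 17 − 12 = 5
|r| > 4: x=12 (|r|=5) → 1

1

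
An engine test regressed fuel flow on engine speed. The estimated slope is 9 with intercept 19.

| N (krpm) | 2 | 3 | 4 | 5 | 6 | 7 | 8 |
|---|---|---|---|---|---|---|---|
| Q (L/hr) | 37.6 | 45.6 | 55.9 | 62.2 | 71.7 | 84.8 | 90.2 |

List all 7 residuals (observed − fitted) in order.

N=2: Q̂ = 19 + 9·2 = 37; r = 37.6 − 37 = 0.6
N=3: Q̂ = 19 + 9·3 = 46; r = 45.6 − 46 = -0.4
N=4: Q̂ = 19 + 9·4 = 55; r = 55.9 − 55 = 0.9
N=5: Q̂ = 19 + 9·5 = 64; r = 62.2 − 64 = -1.8
N=6: Q̂ = 19 + 9·6 = 73; r = 71.7 − 73 = -1.3
N=7: Q̂ = 19 + 9·7 = 82; r = 84.8 − 82 = 2.8
N=8: Q̂ = 19 + 9·8 = 91; r = 90.2 − 91 = -0.8

0.6, -0.4, 0.9, -1.8, -1.3, 2.8, -0.8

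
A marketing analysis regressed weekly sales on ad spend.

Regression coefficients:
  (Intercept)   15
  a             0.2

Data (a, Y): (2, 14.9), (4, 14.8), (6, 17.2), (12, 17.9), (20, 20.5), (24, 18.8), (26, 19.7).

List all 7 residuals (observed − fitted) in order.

a=2: Ŷ = 15 + 0.2·2 = 15.4; r = 14.9 − 15.4 = -0.5
a=4: Ŷ = 15 + 0.2·4 = 15.8; r = 14.8 − 15.8 = -1
a=6: Ŷ = 15 + 0.2·6 = 16.2; r = 17.2 − 16.2 = 1
a=12: Ŷ = 15 + 0.2·12 = 17.4; r = 17.9 − 17.4 = 0.5
a=20: Ŷ = 15 + 0.2·20 = 19; r = 20.5 − 19 = 1.5
a=24: Ŷ = 15 + 0.2·24 = 19.8; r = 18.8 − 19.8 = -1
a=26: Ŷ = 15 + 0.2·26 = 20.2; r = 19.7 − 20.2 = -0.5

-0.5, -1, 1, 0.5, 1.5, -1, -0.5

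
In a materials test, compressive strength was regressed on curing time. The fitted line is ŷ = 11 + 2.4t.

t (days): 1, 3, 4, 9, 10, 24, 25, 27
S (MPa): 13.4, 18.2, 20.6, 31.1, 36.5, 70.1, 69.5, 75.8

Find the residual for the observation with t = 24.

ŷ = 11 + 2.4·24 = 68.6
r = 70.1 − 68.6 = 1.5

r = 1.5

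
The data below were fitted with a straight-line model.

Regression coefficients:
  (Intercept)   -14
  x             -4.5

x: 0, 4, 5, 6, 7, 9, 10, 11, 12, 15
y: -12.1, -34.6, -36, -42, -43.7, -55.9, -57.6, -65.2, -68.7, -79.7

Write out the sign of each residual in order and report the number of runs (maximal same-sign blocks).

9 runs

x=0: ŷ = -14 − 4.5·0 = -14; e = -12.1 − (-14) = 1.9
x=4: ŷ = -14 − 4.5·4 = -32; e = -34.6 − (-32) = -2.6
x=5: ŷ = -14 − 4.5·5 = -36.5; e = -36 − (-36.5) = 0.5
x=6: ŷ = -14 − 4.5·6 = -41; e = -42 − (-41) = -1
x=7: ŷ = -14 − 4.5·7 = -45.5; e = -43.7 − (-45.5) = 1.8
x=9: ŷ = -14 − 4.5·9 = -54.5; e = -55.9 − (-54.5) = -1.4
x=10: ŷ = -14 − 4.5·10 = -59; e = -57.6 − (-59) = 1.4
x=11: ŷ = -14 − 4.5·11 = -63.5; e = -65.2 − (-63.5) = -1.7
x=12: ŷ = -14 − 4.5·12 = -68; e = -68.7 − (-68) = -0.7
x=15: ŷ = -14 − 4.5·15 = -81.5; e = -79.7 − (-81.5) = 1.8
Signs: + − + − + − + − − +
Runs: +×1, −×1, +×1, −×1, +×1, −×1, +×1, −×2, +×1 → 9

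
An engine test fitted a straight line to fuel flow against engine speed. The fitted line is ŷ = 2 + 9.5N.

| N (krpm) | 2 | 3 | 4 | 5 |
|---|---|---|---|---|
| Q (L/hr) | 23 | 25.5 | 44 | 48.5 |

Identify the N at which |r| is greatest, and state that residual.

N = 3, r = -5

N=2: ŷ = 2 + 9.5·2 = 21; r = 23 − 21 = 2
N=3: ŷ = 2 + 9.5·3 = 30.5; r = 25.5 − 30.5 = -5
N=4: ŷ = 2 + 9.5·4 = 40; r = 44 − 40 = 4
N=5: ŷ = 2 + 9.5·5 = 49.5; r = 48.5 − 49.5 = -1
Largest |r| is 5 at N = 3, residual -5.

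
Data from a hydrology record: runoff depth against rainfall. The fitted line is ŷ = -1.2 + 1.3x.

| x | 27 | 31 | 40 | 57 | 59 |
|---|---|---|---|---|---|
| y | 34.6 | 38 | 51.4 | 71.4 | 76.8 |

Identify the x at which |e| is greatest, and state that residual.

x = 57, e = -1.5

x=27: ŷ = -1.2 + 1.3·27 = 33.9; e = 34.6 − 33.9 = 0.7
x=31: ŷ = -1.2 + 1.3·31 = 39.1; e = 38 − 39.1 = -1.1
x=40: ŷ = -1.2 + 1.3·40 = 50.8; e = 51.4 − 50.8 = 0.6
x=57: ŷ = -1.2 + 1.3·57 = 72.9; e = 71.4 − 72.9 = -1.5
x=59: ŷ = -1.2 + 1.3·59 = 75.5; e = 76.8 − 75.5 = 1.3
Largest |e| is 1.5 at x = 57, residual -1.5.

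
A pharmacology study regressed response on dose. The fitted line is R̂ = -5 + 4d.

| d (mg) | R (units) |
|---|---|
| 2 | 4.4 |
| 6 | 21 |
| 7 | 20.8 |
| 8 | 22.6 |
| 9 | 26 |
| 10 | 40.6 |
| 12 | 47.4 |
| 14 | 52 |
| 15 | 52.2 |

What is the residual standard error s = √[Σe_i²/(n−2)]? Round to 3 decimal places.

d=2: R̂ = -5 + 4·2 = 3; e = 4.4 − 3 = 1.4
d=6: R̂ = -5 + 4·6 = 19; e = 21 − 19 = 2
d=7: R̂ = -5 + 4·7 = 23; e = 20.8 − 23 = -2.2
d=8: R̂ = -5 + 4·8 = 27; e = 22.6 − 27 = -4.4
d=9: R̂ = -5 + 4·9 = 31; e = 26 − 31 = -5
d=10: R̂ = -5 + 4·10 = 35; e = 40.6 − 35 = 5.6
d=12: R̂ = -5 + 4·12 = 43; e = 47.4 − 43 = 4.4
d=14: R̂ = -5 + 4·14 = 51; e = 52 − 51 = 1
d=15: R̂ = -5 + 4·15 = 55; e = 52.2 − 55 = -2.8
SSE = 1.96 + 4 + 4.84 + 19.36 + 25 + 31.36 + 19.36 + 1 + 7.84 = 114.72
s = √(114.72/7) = √16.3886 ≈ 4.048

s = 4.048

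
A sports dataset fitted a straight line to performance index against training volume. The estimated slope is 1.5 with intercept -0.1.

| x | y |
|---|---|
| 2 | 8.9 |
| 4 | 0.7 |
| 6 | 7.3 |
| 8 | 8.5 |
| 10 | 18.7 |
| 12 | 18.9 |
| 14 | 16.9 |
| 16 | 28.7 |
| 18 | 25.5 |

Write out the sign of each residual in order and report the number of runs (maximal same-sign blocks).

6 runs

x=2: ŷ = -0.1 + 1.5·2 = 2.9; e = 8.9 − 2.9 = 6
x=4: ŷ = -0.1 + 1.5·4 = 5.9; e = 0.7 − 5.9 = -5.2
x=6: ŷ = -0.1 + 1.5·6 = 8.9; e = 7.3 − 8.9 = -1.6
x=8: ŷ = -0.1 + 1.5·8 = 11.9; e = 8.5 − 11.9 = -3.4
x=10: ŷ = -0.1 + 1.5·10 = 14.9; e = 18.7 − 14.9 = 3.8
x=12: ŷ = -0.1 + 1.5·12 = 17.9; e = 18.9 − 17.9 = 1
x=14: ŷ = -0.1 + 1.5·14 = 20.9; e = 16.9 − 20.9 = -4
x=16: ŷ = -0.1 + 1.5·16 = 23.9; e = 28.7 − 23.9 = 4.8
x=18: ŷ = -0.1 + 1.5·18 = 26.9; e = 25.5 − 26.9 = -1.4
Signs: + − − − + + − + −
Runs: +×1, −×3, +×2, −×1, +×1, −×1 → 6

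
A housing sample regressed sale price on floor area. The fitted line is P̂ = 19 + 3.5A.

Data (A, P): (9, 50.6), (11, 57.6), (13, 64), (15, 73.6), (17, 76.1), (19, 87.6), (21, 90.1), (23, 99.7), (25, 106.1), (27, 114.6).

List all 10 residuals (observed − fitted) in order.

0.1, 0.1, -0.5, 2.1, -2.4, 2.1, -2.4, 0.2, -0.4, 1.1

A=9: P̂ = 19 + 3.5·9 = 50.5; e = 50.6 − 50.5 = 0.1
A=11: P̂ = 19 + 3.5·11 = 57.5; e = 57.6 − 57.5 = 0.1
A=13: P̂ = 19 + 3.5·13 = 64.5; e = 64 − 64.5 = -0.5
A=15: P̂ = 19 + 3.5·15 = 71.5; e = 73.6 − 71.5 = 2.1
A=17: P̂ = 19 + 3.5·17 = 78.5; e = 76.1 − 78.5 = -2.4
A=19: P̂ = 19 + 3.5·19 = 85.5; e = 87.6 − 85.5 = 2.1
A=21: P̂ = 19 + 3.5·21 = 92.5; e = 90.1 − 92.5 = -2.4
A=23: P̂ = 19 + 3.5·23 = 99.5; e = 99.7 − 99.5 = 0.2
A=25: P̂ = 19 + 3.5·25 = 106.5; e = 106.1 − 106.5 = -0.4
A=27: P̂ = 19 + 3.5·27 = 113.5; e = 114.6 − 113.5 = 1.1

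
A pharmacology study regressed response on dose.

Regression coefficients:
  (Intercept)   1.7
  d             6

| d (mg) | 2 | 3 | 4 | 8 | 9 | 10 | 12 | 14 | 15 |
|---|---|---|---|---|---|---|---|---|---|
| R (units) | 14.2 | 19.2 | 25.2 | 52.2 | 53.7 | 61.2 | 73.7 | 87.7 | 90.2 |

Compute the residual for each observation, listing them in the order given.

0.5, -0.5, -0.5, 2.5, -2, -0.5, 0, 2, -1.5

d=2: ŷ = 1.7 + 6·2 = 13.7; e = 14.2 − 13.7 = 0.5
d=3: ŷ = 1.7 + 6·3 = 19.7; e = 19.2 − 19.7 = -0.5
d=4: ŷ = 1.7 + 6·4 = 25.7; e = 25.2 − 25.7 = -0.5
d=8: ŷ = 1.7 + 6·8 = 49.7; e = 52.2 − 49.7 = 2.5
d=9: ŷ = 1.7 + 6·9 = 55.7; e = 53.7 − 55.7 = -2
d=10: ŷ = 1.7 + 6·10 = 61.7; e = 61.2 − 61.7 = -0.5
d=12: ŷ = 1.7 + 6·12 = 73.7; e = 73.7 − 73.7 = 0
d=14: ŷ = 1.7 + 6·14 = 85.7; e = 87.7 − 85.7 = 2
d=15: ŷ = 1.7 + 6·15 = 91.7; e = 90.2 − 91.7 = -1.5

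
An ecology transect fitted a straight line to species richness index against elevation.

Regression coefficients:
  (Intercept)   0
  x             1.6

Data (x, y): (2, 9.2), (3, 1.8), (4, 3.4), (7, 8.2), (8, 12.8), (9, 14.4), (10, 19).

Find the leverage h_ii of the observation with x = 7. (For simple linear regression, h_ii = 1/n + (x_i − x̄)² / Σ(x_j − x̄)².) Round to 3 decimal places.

h = 0.155

x̄ = (2 + 3 + 4 + 7 + 8 + 9 + 10)/7 = 6.14286
Σ(x − x̄)² = 17.1633 + 9.87755 + 4.59184 + 0.734694 + 3.44898 + 8.16327 + 14.8776 = 58.8571
h = 1/7 + (0.857143)²/58.8571 = 0.142857 + 0.0124827 = 0.155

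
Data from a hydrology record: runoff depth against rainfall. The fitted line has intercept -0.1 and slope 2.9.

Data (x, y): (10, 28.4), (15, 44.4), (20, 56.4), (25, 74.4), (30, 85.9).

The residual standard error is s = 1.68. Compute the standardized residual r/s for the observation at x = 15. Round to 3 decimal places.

ŷ = -0.1 + 2.9·15 = 43.4
r = 44.4 − 43.4 = 1
r/s = 1 / 1.68 = 0.595

0.595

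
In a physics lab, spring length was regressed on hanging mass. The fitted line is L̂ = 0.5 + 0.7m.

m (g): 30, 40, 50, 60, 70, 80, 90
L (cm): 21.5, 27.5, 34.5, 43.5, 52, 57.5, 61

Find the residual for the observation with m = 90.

L̂ = 0.5 + 0.7·90 = 63.5
e = 61 − 63.5 = -2.5

e = -2.5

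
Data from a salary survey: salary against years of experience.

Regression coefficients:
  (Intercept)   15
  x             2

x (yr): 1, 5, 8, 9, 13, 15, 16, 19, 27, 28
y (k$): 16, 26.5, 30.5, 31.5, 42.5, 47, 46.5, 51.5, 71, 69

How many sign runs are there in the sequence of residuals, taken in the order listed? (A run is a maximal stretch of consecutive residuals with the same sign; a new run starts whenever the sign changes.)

x=1: ŷ = 15 + 2·1 = 17; e = 16 − 17 = -1
x=5: ŷ = 15 + 2·5 = 25; e = 26.5 − 25 = 1.5
x=8: ŷ = 15 + 2·8 = 31; e = 30.5 − 31 = -0.5
x=9: ŷ = 15 + 2·9 = 33; e = 31.5 − 33 = -1.5
x=13: ŷ = 15 + 2·13 = 41; e = 42.5 − 41 = 1.5
x=15: ŷ = 15 + 2·15 = 45; e = 47 − 45 = 2
x=16: ŷ = 15 + 2·16 = 47; e = 46.5 − 47 = -0.5
x=19: ŷ = 15 + 2·19 = 53; e = 51.5 − 53 = -1.5
x=27: ŷ = 15 + 2·27 = 69; e = 71 − 69 = 2
x=28: ŷ = 15 + 2·28 = 71; e = 69 − 71 = -2
Signs: − + − − + + − − + −
Runs: −×1, +×1, −×2, +×2, −×2, +×1, −×1 → 7

7 runs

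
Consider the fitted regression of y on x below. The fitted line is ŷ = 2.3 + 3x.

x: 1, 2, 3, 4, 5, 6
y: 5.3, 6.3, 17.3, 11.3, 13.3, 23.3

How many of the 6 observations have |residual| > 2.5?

4

x=1: ŷ = 2.3 + 3·1 = 5.3; e = 5.3 − 5.3 = 0
x=2: ŷ = 2.3 + 3·2 = 8.3; e = 6.3 − 8.3 = -2
x=3: ŷ = 2.3 + 3·3 = 11.3; e = 17.3 − 11.3 = 6
x=4: ŷ = 2.3 + 3·4 = 14.3; e = 11.3 − 14.3 = -3
x=5: ŷ = 2.3 + 3·5 = 17.3; e = 13.3 − 17.3 = -4
x=6: ŷ = 2.3 + 3·6 = 20.3; e = 23.3 − 20.3 = 3
|e| > 2.5: x=3 (|e|=6), x=4 (|e|=3), x=5 (|e|=4), x=6 (|e|=3) → 4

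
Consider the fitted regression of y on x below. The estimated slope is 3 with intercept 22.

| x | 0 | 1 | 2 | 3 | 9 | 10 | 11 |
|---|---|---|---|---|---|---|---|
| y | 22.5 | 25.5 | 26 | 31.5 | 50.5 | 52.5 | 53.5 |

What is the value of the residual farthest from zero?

r = -2

x=0: ŷ = 22 + 3·0 = 22; r = 22.5 − 22 = 0.5
x=1: ŷ = 22 + 3·1 = 25; r = 25.5 − 25 = 0.5
x=2: ŷ = 22 + 3·2 = 28; r = 26 − 28 = -2
x=3: ŷ = 22 + 3·3 = 31; r = 31.5 − 31 = 0.5
x=9: ŷ = 22 + 3·9 = 49; r = 50.5 − 49 = 1.5
x=10: ŷ = 22 + 3·10 = 52; r = 52.5 − 52 = 0.5
x=11: ŷ = 22 + 3·11 = 55; r = 53.5 − 55 = -1.5
Largest |r| is 2 at x = 2, residual -2.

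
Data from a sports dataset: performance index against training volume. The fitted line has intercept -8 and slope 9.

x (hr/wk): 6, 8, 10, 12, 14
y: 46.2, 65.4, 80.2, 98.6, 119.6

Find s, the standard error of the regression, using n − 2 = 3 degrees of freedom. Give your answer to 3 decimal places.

x=6: ŷ = -8 + 9·6 = 46; e = 46.2 − 46 = 0.2
x=8: ŷ = -8 + 9·8 = 64; e = 65.4 − 64 = 1.4
x=10: ŷ = -8 + 9·10 = 82; e = 80.2 − 82 = -1.8
x=12: ŷ = -8 + 9·12 = 100; e = 98.6 − 100 = -1.4
x=14: ŷ = -8 + 9·14 = 118; e = 119.6 − 118 = 1.6
SSE = 0.04 + 1.96 + 3.24 + 1.96 + 2.56 = 9.76
s = √(9.76/3) = √3.25333 ≈ 1.804

s = 1.804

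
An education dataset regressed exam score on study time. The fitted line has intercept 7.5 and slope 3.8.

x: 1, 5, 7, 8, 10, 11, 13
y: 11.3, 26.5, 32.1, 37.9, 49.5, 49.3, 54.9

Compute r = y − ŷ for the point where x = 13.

ŷ = 7.5 + 3.8·13 = 56.9
r = 54.9 − 56.9 = -2

r = -2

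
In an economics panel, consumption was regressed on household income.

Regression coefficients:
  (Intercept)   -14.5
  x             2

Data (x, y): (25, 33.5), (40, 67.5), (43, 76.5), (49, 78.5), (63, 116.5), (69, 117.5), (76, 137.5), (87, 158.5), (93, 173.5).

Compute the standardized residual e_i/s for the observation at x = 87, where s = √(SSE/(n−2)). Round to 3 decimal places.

x=25: ŷ = -14.5 + 2·25 = 35.5; e = 33.5 − 35.5 = -2
x=40: ŷ = -14.5 + 2·40 = 65.5; e = 67.5 − 65.5 = 2
x=43: ŷ = -14.5 + 2·43 = 71.5; e = 76.5 − 71.5 = 5
x=49: ŷ = -14.5 + 2·49 = 83.5; e = 78.5 − 83.5 = -5
x=63: ŷ = -14.5 + 2·63 = 111.5; e = 116.5 − 111.5 = 5
x=69: ŷ = -14.5 + 2·69 = 123.5; e = 117.5 − 123.5 = -6
x=76: ŷ = -14.5 + 2·76 = 137.5; e = 137.5 − 137.5 = 0
x=87: ŷ = -14.5 + 2·87 = 159.5; e = 158.5 − 159.5 = -1
x=93: ŷ = -14.5 + 2·93 = 171.5; e = 173.5 − 171.5 = 2
SSE = 4 + 4 + 25 + 25 + 25 + 36 + 0 + 1 + 4 = 124
s = √(124/7) = 4.20883
e/s = -1 / 4.20883 = -0.238

-0.238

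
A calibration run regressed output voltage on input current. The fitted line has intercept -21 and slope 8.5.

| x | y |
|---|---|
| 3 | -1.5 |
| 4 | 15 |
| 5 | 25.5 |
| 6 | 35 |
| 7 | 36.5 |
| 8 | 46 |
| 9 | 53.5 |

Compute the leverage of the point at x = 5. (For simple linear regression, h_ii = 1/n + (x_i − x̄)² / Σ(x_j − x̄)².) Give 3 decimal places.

h = 0.179

x̄ = (3 + 4 + 5 + 6 + 7 + 8 + 9)/7 = 6
Σ(x − x̄)² = 9 + 4 + 1 + 0 + 1 + 4 + 9 = 28
h = 1/7 + (-1)²/28 = 0.142857 + 0.0357143 = 0.179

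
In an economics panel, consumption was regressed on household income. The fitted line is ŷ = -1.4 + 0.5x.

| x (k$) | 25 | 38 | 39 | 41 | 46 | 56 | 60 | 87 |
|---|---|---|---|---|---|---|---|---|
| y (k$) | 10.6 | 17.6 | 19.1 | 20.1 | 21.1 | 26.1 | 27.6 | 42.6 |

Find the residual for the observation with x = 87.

r = 0.5

ŷ = -1.4 + 0.5·87 = 42.1
r = 42.6 − 42.1 = 0.5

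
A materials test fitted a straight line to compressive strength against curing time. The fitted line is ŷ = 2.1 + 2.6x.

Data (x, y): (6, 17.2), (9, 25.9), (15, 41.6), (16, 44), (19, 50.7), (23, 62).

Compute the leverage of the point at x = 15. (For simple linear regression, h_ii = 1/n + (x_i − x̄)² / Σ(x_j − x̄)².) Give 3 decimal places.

x̄ = (6 + 9 + 15 + 16 + 19 + 23)/6 = 14.6667
Σ(x − x̄)² = 75.1111 + 32.1111 + 0.111111 + 1.77778 + 18.7778 + 69.4444 = 197.333
h = 1/6 + (0.333333)²/197.333 = 0.166667 + 0.000563063 = 0.167

h = 0.167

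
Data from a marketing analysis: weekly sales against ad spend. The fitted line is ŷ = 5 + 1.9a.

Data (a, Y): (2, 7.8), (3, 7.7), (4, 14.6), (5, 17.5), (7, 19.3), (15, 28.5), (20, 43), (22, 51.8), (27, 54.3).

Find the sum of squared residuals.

SSE = 78

a=2: ŷ = 5 + 1.9·2 = 8.8; e = 7.8 − 8.8 = -1
a=3: ŷ = 5 + 1.9·3 = 10.7; e = 7.7 − 10.7 = -3
a=4: ŷ = 5 + 1.9·4 = 12.6; e = 14.6 − 12.6 = 2
a=5: ŷ = 5 + 1.9·5 = 14.5; e = 17.5 − 14.5 = 3
a=7: ŷ = 5 + 1.9·7 = 18.3; e = 19.3 − 18.3 = 1
a=15: ŷ = 5 + 1.9·15 = 33.5; e = 28.5 − 33.5 = -5
a=20: ŷ = 5 + 1.9·20 = 43; e = 43 − 43 = 0
a=22: ŷ = 5 + 1.9·22 = 46.8; e = 51.8 − 46.8 = 5
a=27: ŷ = 5 + 1.9·27 = 56.3; e = 54.3 − 56.3 = -2
SSE = 1 + 9 + 4 + 9 + 1 + 25 + 0 + 25 + 4 = 78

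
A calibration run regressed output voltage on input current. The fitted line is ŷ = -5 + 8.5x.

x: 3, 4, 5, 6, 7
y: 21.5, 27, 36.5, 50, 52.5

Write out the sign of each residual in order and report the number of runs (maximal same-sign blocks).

x=3: ŷ = -5 + 8.5·3 = 20.5; e = 21.5 − 20.5 = 1
x=4: ŷ = -5 + 8.5·4 = 29; e = 27 − 29 = -2
x=5: ŷ = -5 + 8.5·5 = 37.5; e = 36.5 − 37.5 = -1
x=6: ŷ = -5 + 8.5·6 = 46; e = 50 − 46 = 4
x=7: ŷ = -5 + 8.5·7 = 54.5; e = 52.5 − 54.5 = -2
Signs: + − − + −
Runs: +×1, −×2, +×1, −×1 → 4

4 runs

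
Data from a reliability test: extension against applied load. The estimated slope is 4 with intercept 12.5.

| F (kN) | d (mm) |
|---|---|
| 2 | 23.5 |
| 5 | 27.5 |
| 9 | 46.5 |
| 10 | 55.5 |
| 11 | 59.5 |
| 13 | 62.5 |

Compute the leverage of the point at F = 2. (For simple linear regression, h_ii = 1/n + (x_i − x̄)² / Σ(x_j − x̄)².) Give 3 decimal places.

h = 0.648

F̄ = (2 + 5 + 9 + 10 + 11 + 13)/6 = 8.33333
Σ(F − F̄)² = 40.1111 + 11.1111 + 0.444444 + 2.77778 + 7.11111 + 21.7778 = 83.3333
h = 1/6 + (-6.33333)²/83.3333 = 0.166667 + 0.481333 = 0.648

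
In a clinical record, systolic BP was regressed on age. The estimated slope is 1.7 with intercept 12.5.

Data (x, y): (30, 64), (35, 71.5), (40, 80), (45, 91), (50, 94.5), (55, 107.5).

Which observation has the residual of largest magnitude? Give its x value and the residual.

x = 50, r = -3

x=30: ŷ = 12.5 + 1.7·30 = 63.5; r = 64 − 63.5 = 0.5
x=35: ŷ = 12.5 + 1.7·35 = 72; r = 71.5 − 72 = -0.5
x=40: ŷ = 12.5 + 1.7·40 = 80.5; r = 80 − 80.5 = -0.5
x=45: ŷ = 12.5 + 1.7·45 = 89; r = 91 − 89 = 2
x=50: ŷ = 12.5 + 1.7·50 = 97.5; r = 94.5 − 97.5 = -3
x=55: ŷ = 12.5 + 1.7·55 = 106; r = 107.5 − 106 = 1.5
Largest |r| is 3 at x = 50, residual -3.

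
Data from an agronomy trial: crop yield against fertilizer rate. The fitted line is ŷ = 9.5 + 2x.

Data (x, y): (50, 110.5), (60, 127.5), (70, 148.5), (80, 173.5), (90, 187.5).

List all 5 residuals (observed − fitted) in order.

x=50: ŷ = 9.5 + 2·50 = 109.5; r = 110.5 − 109.5 = 1
x=60: ŷ = 9.5 + 2·60 = 129.5; r = 127.5 − 129.5 = -2
x=70: ŷ = 9.5 + 2·70 = 149.5; r = 148.5 − 149.5 = -1
x=80: ŷ = 9.5 + 2·80 = 169.5; r = 173.5 − 169.5 = 4
x=90: ŷ = 9.5 + 2·90 = 189.5; r = 187.5 − 189.5 = -2

1, -2, -1, 4, -2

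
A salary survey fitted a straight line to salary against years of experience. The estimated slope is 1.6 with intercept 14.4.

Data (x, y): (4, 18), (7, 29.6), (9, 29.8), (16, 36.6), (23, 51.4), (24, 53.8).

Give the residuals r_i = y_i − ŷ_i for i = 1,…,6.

-2.8, 4, 1, -3.4, 0.2, 1

x=4: ŷ = 14.4 + 1.6·4 = 20.8; r = 18 − 20.8 = -2.8
x=7: ŷ = 14.4 + 1.6·7 = 25.6; r = 29.6 − 25.6 = 4
x=9: ŷ = 14.4 + 1.6·9 = 28.8; r = 29.8 − 28.8 = 1
x=16: ŷ = 14.4 + 1.6·16 = 40; r = 36.6 − 40 = -3.4
x=23: ŷ = 14.4 + 1.6·23 = 51.2; r = 51.4 − 51.2 = 0.2
x=24: ŷ = 14.4 + 1.6·24 = 52.8; r = 53.8 − 52.8 = 1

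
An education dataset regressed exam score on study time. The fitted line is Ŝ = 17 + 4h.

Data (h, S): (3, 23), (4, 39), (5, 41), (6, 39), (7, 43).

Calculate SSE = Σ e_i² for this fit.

h=3: Ŝ = 17 + 4·3 = 29; e = 23 − 29 = -6
h=4: Ŝ = 17 + 4·4 = 33; e = 39 − 33 = 6
h=5: Ŝ = 17 + 4·5 = 37; e = 41 − 37 = 4
h=6: Ŝ = 17 + 4·6 = 41; e = 39 − 41 = -2
h=7: Ŝ = 17 + 4·7 = 45; e = 43 − 45 = -2
SSE = 36 + 36 + 16 + 4 + 4 = 96

SSE = 96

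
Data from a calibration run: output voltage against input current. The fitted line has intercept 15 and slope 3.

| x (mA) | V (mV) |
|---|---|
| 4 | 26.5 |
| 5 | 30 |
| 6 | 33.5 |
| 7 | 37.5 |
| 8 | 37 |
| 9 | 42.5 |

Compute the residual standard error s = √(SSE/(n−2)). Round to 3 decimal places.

x=4: ŷ = 15 + 3·4 = 27; r = 26.5 − 27 = -0.5
x=5: ŷ = 15 + 3·5 = 30; r = 30 − 30 = 0
x=6: ŷ = 15 + 3·6 = 33; r = 33.5 − 33 = 0.5
x=7: ŷ = 15 + 3·7 = 36; r = 37.5 − 36 = 1.5
x=8: ŷ = 15 + 3·8 = 39; r = 37 − 39 = -2
x=9: ŷ = 15 + 3·9 = 42; r = 42.5 − 42 = 0.5
SSE = 0.25 + 0 + 0.25 + 2.25 + 4 + 0.25 = 7
s = √(7/4) = √1.75 ≈ 1.323

s = 1.323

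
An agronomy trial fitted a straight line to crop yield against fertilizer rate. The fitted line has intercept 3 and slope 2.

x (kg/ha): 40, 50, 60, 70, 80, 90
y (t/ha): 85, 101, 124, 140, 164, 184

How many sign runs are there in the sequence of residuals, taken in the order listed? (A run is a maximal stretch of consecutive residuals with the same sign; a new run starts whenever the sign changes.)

x=40: ŷ = 3 + 2·40 = 83; e = 85 − 83 = 2
x=50: ŷ = 3 + 2·50 = 103; e = 101 − 103 = -2
x=60: ŷ = 3 + 2·60 = 123; e = 124 − 123 = 1
x=70: ŷ = 3 + 2·70 = 143; e = 140 − 143 = -3
x=80: ŷ = 3 + 2·80 = 163; e = 164 − 163 = 1
x=90: ŷ = 3 + 2·90 = 183; e = 184 − 183 = 1
Signs: + − + − + +
Runs: +×1, −×1, +×1, −×1, +×2 → 5

5 runs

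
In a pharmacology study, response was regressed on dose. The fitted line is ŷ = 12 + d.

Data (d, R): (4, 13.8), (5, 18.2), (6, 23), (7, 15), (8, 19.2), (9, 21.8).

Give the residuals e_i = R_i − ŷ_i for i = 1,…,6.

-2.2, 1.2, 5, -4, -0.8, 0.8

d=4: ŷ = 12 + 4 = 16; e = 13.8 − 16 = -2.2
d=5: ŷ = 12 + 5 = 17; e = 18.2 − 17 = 1.2
d=6: ŷ = 12 + 6 = 18; e = 23 − 18 = 5
d=7: ŷ = 12 + 7 = 19; e = 15 − 19 = -4
d=8: ŷ = 12 + 8 = 20; e = 19.2 − 20 = -0.8
d=9: ŷ = 12 + 9 = 21; e = 21.8 − 21 = 0.8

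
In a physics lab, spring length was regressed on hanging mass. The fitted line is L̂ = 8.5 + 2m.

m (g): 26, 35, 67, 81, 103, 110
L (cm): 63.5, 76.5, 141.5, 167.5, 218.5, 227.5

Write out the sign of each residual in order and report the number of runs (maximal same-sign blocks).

m=26: L̂ = 8.5 + 2·26 = 60.5; e = 63.5 − 60.5 = 3
m=35: L̂ = 8.5 + 2·35 = 78.5; e = 76.5 − 78.5 = -2
m=67: L̂ = 8.5 + 2·67 = 142.5; e = 141.5 − 142.5 = -1
m=81: L̂ = 8.5 + 2·81 = 170.5; e = 167.5 − 170.5 = -3
m=103: L̂ = 8.5 + 2·103 = 214.5; e = 218.5 − 214.5 = 4
m=110: L̂ = 8.5 + 2·110 = 228.5; e = 227.5 − 228.5 = -1
Signs: + − − − + −
Runs: +×1, −×3, +×1, −×1 → 4

4 runs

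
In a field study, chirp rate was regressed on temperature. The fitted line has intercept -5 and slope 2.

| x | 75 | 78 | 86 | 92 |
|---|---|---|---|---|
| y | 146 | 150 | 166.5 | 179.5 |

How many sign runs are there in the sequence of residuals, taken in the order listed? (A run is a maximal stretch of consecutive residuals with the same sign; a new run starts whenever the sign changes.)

x=75: ŷ = -5 + 2·75 = 145; r = 146 − 145 = 1
x=78: ŷ = -5 + 2·78 = 151; r = 150 − 151 = -1
x=86: ŷ = -5 + 2·86 = 167; r = 166.5 − 167 = -0.5
x=92: ŷ = -5 + 2·92 = 179; r = 179.5 − 179 = 0.5
Signs: + − − +
Runs: +×1, −×2, +×1 → 3

3 runs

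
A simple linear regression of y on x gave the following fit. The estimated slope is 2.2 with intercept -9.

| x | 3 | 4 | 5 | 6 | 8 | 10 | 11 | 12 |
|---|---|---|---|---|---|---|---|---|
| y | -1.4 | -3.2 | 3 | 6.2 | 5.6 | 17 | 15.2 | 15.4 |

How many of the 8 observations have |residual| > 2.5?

x=3: ŷ = -9 + 2.2·3 = -2.4; e = -1.4 − (-2.4) = 1
x=4: ŷ = -9 + 2.2·4 = -0.2; e = -3.2 − (-0.2) = -3
x=5: ŷ = -9 + 2.2·5 = 2; e = 3 − 2 = 1
x=6: ŷ = -9 + 2.2·6 = 4.2; e = 6.2 − 4.2 = 2
x=8: ŷ = -9 + 2.2·8 = 8.6; e = 5.6 − 8.6 = -3
x=10: ŷ = -9 + 2.2·10 = 13; e = 17 − 13 = 4
x=11: ŷ = -9 + 2.2·11 = 15.2; e = 15.2 − 15.2 = 0
x=12: ŷ = -9 + 2.2·12 = 17.4; e = 15.4 − 17.4 = -2
|e| > 2.5: x=4 (|e|=3), x=8 (|e|=3), x=10 (|e|=4) → 3

3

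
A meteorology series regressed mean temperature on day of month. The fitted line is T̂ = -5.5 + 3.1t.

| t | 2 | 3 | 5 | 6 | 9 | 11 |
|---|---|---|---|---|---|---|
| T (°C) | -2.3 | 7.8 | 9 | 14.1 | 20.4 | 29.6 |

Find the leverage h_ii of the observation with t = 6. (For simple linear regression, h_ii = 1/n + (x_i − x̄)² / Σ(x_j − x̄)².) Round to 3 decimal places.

h = 0.167

t̄ = (2 + 3 + 5 + 6 + 9 + 11)/6 = 6
Σ(t − t̄)² = 16 + 9 + 1 + 0 + 9 + 25 = 60
h = 1/6 + (0)²/60 = 0.166667 + 0 = 0.167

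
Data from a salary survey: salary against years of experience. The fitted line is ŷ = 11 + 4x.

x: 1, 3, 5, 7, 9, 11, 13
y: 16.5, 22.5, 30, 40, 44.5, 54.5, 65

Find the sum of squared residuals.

SSE = 15

x=1: ŷ = 11 + 4·1 = 15; e = 16.5 − 15 = 1.5
x=3: ŷ = 11 + 4·3 = 23; e = 22.5 − 23 = -0.5
x=5: ŷ = 11 + 4·5 = 31; e = 30 − 31 = -1
x=7: ŷ = 11 + 4·7 = 39; e = 40 − 39 = 1
x=9: ŷ = 11 + 4·9 = 47; e = 44.5 − 47 = -2.5
x=11: ŷ = 11 + 4·11 = 55; e = 54.5 − 55 = -0.5
x=13: ŷ = 11 + 4·13 = 63; e = 65 − 63 = 2
SSE = 2.25 + 0.25 + 1 + 1 + 6.25 + 0.25 + 4 = 15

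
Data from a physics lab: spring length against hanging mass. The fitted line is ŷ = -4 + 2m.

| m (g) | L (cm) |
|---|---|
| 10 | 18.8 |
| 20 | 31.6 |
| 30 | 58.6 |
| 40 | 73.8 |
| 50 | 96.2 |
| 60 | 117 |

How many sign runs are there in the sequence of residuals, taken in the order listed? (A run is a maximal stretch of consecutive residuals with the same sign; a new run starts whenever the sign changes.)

5 runs

m=10: ŷ = -4 + 2·10 = 16; e = 18.8 − 16 = 2.8
m=20: ŷ = -4 + 2·20 = 36; e = 31.6 − 36 = -4.4
m=30: ŷ = -4 + 2·30 = 56; e = 58.6 − 56 = 2.6
m=40: ŷ = -4 + 2·40 = 76; e = 73.8 − 76 = -2.2
m=50: ŷ = -4 + 2·50 = 96; e = 96.2 − 96 = 0.2
m=60: ŷ = -4 + 2·60 = 116; e = 117 − 116 = 1
Signs: + − + − + +
Runs: +×1, −×1, +×1, −×1, +×2 → 5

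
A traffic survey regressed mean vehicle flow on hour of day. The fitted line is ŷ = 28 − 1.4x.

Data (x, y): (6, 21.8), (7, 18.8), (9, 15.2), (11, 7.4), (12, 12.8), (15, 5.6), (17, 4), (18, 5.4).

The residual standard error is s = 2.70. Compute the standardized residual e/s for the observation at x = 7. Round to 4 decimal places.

ŷ = 28 − 1.4·7 = 18.2
e = 18.8 − 18.2 = 0.6
e/s = 0.6 / 2.70 = 0.2222

0.2222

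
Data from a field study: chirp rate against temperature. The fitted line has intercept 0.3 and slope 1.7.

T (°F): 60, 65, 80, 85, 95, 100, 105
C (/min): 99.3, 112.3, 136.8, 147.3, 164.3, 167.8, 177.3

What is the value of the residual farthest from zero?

T=60: ŷ = 0.3 + 1.7·60 = 102.3; e = 99.3 − 102.3 = -3
T=65: ŷ = 0.3 + 1.7·65 = 110.8; e = 112.3 − 110.8 = 1.5
T=80: ŷ = 0.3 + 1.7·80 = 136.3; e = 136.8 − 136.3 = 0.5
T=85: ŷ = 0.3 + 1.7·85 = 144.8; e = 147.3 − 144.8 = 2.5
T=95: ŷ = 0.3 + 1.7·95 = 161.8; e = 164.3 − 161.8 = 2.5
T=100: ŷ = 0.3 + 1.7·100 = 170.3; e = 167.8 − 170.3 = -2.5
T=105: ŷ = 0.3 + 1.7·105 = 178.8; e = 177.3 − 178.8 = -1.5
Largest |e| is 3 at T = 60, residual -3.

e = -3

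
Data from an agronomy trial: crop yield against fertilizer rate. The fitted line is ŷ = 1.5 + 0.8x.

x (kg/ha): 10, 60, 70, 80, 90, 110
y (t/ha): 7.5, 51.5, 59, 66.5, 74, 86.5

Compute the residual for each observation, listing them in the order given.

x=10: ŷ = 1.5 + 0.8·10 = 9.5; r = 7.5 − 9.5 = -2
x=60: ŷ = 1.5 + 0.8·60 = 49.5; r = 51.5 − 49.5 = 2
x=70: ŷ = 1.5 + 0.8·70 = 57.5; r = 59 − 57.5 = 1.5
x=80: ŷ = 1.5 + 0.8·80 = 65.5; r = 66.5 − 65.5 = 1
x=90: ŷ = 1.5 + 0.8·90 = 73.5; r = 74 − 73.5 = 0.5
x=110: ŷ = 1.5 + 0.8·110 = 89.5; r = 86.5 − 89.5 = -3

-2, 2, 1.5, 1, 0.5, -3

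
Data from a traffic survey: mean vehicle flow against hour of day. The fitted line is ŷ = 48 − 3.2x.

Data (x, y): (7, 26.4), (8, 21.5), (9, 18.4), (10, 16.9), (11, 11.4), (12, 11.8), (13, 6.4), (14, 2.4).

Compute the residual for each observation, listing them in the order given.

x=7: ŷ = 48 − 3.2·7 = 25.6; r = 26.4 − 25.6 = 0.8
x=8: ŷ = 48 − 3.2·8 = 22.4; r = 21.5 − 22.4 = -0.9
x=9: ŷ = 48 − 3.2·9 = 19.2; r = 18.4 − 19.2 = -0.8
x=10: ŷ = 48 − 3.2·10 = 16; r = 16.9 − 16 = 0.9
x=11: ŷ = 48 − 3.2·11 = 12.8; r = 11.4 − 12.8 = -1.4
x=12: ŷ = 48 − 3.2·12 = 9.6; r = 11.8 − 9.6 = 2.2
x=13: ŷ = 48 − 3.2·13 = 6.4; r = 6.4 − 6.4 = 0
x=14: ŷ = 48 − 3.2·14 = 3.2; r = 2.4 − 3.2 = -0.8

0.8, -0.9, -0.8, 0.9, -1.4, 2.2, 0, -0.8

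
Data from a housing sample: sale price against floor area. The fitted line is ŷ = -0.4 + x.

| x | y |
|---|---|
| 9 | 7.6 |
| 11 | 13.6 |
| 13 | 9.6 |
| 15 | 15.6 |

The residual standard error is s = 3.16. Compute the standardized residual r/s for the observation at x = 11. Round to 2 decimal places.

0.95

ŷ = -0.4 + 11 = 10.6
r = 13.6 − 10.6 = 3
r/s = 3 / 3.16 = 0.95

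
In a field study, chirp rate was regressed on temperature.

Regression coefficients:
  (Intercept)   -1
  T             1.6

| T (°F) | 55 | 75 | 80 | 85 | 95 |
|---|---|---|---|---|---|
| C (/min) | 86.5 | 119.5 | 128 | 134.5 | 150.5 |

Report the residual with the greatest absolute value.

T=55: Ĉ = -1 + 1.6·55 = 87; r = 86.5 − 87 = -0.5
T=75: Ĉ = -1 + 1.6·75 = 119; r = 119.5 − 119 = 0.5
T=80: Ĉ = -1 + 1.6·80 = 127; r = 128 − 127 = 1
T=85: Ĉ = -1 + 1.6·85 = 135; r = 134.5 − 135 = -0.5
T=95: Ĉ = -1 + 1.6·95 = 151; r = 150.5 − 151 = -0.5
Largest |r| is 1 at T = 80, residual 1.

r = 1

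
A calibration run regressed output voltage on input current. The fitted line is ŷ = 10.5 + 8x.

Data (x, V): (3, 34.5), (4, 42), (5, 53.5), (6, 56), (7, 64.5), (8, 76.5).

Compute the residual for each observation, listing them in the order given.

x=3: ŷ = 10.5 + 8·3 = 34.5; e = 34.5 − 34.5 = 0
x=4: ŷ = 10.5 + 8·4 = 42.5; e = 42 − 42.5 = -0.5
x=5: ŷ = 10.5 + 8·5 = 50.5; e = 53.5 − 50.5 = 3
x=6: ŷ = 10.5 + 8·6 = 58.5; e = 56 − 58.5 = -2.5
x=7: ŷ = 10.5 + 8·7 = 66.5; e = 64.5 − 66.5 = -2
x=8: ŷ = 10.5 + 8·8 = 74.5; e = 76.5 − 74.5 = 2

0, -0.5, 3, -2.5, -2, 2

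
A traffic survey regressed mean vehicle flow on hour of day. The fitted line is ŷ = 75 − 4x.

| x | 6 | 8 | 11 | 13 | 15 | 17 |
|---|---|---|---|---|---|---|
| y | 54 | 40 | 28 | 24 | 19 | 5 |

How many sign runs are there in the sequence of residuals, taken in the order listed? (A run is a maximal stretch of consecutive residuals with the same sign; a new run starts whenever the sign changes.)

x=6: ŷ = 75 − 4·6 = 51; e = 54 − 51 = 3
x=8: ŷ = 75 − 4·8 = 43; e = 40 − 43 = -3
x=11: ŷ = 75 − 4·11 = 31; e = 28 − 31 = -3
x=13: ŷ = 75 − 4·13 = 23; e = 24 − 23 = 1
x=15: ŷ = 75 − 4·15 = 15; e = 19 − 15 = 4
x=17: ŷ = 75 − 4·17 = 7; e = 5 − 7 = -2
Signs: + − − + + −
Runs: +×1, −×2, +×2, −×1 → 4

4 runs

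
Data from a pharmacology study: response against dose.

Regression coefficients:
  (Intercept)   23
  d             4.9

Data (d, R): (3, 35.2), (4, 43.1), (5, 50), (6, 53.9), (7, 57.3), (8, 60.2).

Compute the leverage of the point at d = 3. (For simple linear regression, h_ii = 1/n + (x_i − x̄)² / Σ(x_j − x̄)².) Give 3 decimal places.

d̄ = (3 + 4 + 5 + 6 + 7 + 8)/6 = 5.5
Σ(d − d̄)² = 6.25 + 2.25 + 0.25 + 0.25 + 2.25 + 6.25 = 17.5
h = 1/6 + (-2.5)²/17.5 = 0.166667 + 0.357143 = 0.524

h = 0.524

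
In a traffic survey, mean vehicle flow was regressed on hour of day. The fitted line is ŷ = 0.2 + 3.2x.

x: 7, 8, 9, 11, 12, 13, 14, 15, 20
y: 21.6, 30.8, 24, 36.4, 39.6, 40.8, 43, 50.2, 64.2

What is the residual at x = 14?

e = -2

ŷ = 0.2 + 3.2·14 = 45
e = 43 − 45 = -2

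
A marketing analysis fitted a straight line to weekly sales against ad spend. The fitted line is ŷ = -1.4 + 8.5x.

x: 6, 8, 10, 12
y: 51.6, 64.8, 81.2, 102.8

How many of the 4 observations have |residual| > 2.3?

x=6: ŷ = -1.4 + 8.5·6 = 49.6; e = 51.6 − 49.6 = 2
x=8: ŷ = -1.4 + 8.5·8 = 66.6; e = 64.8 − 66.6 = -1.8
x=10: ŷ = -1.4 + 8.5·10 = 83.6; e = 81.2 − 83.6 = -2.4
x=12: ŷ = -1.4 + 8.5·12 = 100.6; e = 102.8 − 100.6 = 2.2
|e| > 2.3: x=10 (|e|=2.4) → 1

1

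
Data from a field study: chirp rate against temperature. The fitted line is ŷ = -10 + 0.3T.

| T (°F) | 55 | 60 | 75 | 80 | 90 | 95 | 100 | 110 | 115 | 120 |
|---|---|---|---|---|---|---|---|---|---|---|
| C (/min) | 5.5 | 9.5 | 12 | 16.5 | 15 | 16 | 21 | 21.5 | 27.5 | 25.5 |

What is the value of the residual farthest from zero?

T=55: ŷ = -10 + 0.3·55 = 6.5; e = 5.5 − 6.5 = -1
T=60: ŷ = -10 + 0.3·60 = 8; e = 9.5 − 8 = 1.5
T=75: ŷ = -10 + 0.3·75 = 12.5; e = 12 − 12.5 = -0.5
T=80: ŷ = -10 + 0.3·80 = 14; e = 16.5 − 14 = 2.5
T=90: ŷ = -10 + 0.3·90 = 17; e = 15 − 17 = -2
T=95: ŷ = -10 + 0.3·95 = 18.5; e = 16 − 18.5 = -2.5
T=100: ŷ = -10 + 0.3·100 = 20; e = 21 − 20 = 1
T=110: ŷ = -10 + 0.3·110 = 23; e = 21.5 − 23 = -1.5
T=115: ŷ = -10 + 0.3·115 = 24.5; e = 27.5 − 24.5 = 3
T=120: ŷ = -10 + 0.3·120 = 26; e = 25.5 − 26 = -0.5
Largest |e| is 3 at T = 115, residual 3.

e = 3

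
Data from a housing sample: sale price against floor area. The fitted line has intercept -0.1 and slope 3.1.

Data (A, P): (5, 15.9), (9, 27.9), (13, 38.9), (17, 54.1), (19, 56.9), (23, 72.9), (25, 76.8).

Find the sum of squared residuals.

SSE = 11.06

A=5: P̂ = -0.1 + 3.1·5 = 15.4; e = 15.9 − 15.4 = 0.5
A=9: P̂ = -0.1 + 3.1·9 = 27.8; e = 27.9 − 27.8 = 0.1
A=13: P̂ = -0.1 + 3.1·13 = 40.2; e = 38.9 − 40.2 = -1.3
A=17: P̂ = -0.1 + 3.1·17 = 52.6; e = 54.1 − 52.6 = 1.5
A=19: P̂ = -0.1 + 3.1·19 = 58.8; e = 56.9 − 58.8 = -1.9
A=23: P̂ = -0.1 + 3.1·23 = 71.2; e = 72.9 − 71.2 = 1.7
A=25: P̂ = -0.1 + 3.1·25 = 77.4; e = 76.8 − 77.4 = -0.6
SSE = 0.25 + 0.01 + 1.69 + 2.25 + 3.61 + 2.89 + 0.36 = 11.06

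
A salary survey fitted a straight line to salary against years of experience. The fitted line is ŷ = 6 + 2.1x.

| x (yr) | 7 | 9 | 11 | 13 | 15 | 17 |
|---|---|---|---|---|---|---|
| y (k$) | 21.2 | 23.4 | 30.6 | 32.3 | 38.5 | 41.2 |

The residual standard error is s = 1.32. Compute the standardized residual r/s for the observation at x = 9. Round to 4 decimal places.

ŷ = 6 + 2.1·9 = 24.9
r = 23.4 − 24.9 = -1.5
r/s = -1.5 / 1.32 = -1.1364

-1.1364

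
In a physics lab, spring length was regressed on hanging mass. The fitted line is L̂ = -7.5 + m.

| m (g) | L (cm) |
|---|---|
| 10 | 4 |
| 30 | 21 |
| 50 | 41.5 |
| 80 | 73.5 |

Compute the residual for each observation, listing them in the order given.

m=10: L̂ = -7.5 + 10 = 2.5; r = 4 − 2.5 = 1.5
m=30: L̂ = -7.5 + 30 = 22.5; r = 21 − 22.5 = -1.5
m=50: L̂ = -7.5 + 50 = 42.5; r = 41.5 − 42.5 = -1
m=80: L̂ = -7.5 + 80 = 72.5; r = 73.5 − 72.5 = 1

1.5, -1.5, -1, 1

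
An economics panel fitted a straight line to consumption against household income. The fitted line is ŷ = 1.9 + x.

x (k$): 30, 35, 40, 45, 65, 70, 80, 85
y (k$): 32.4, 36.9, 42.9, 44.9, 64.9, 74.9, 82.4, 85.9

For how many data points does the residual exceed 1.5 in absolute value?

x=30: ŷ = 1.9 + 30 = 31.9; e = 32.4 − 31.9 = 0.5
x=35: ŷ = 1.9 + 35 = 36.9; e = 36.9 − 36.9 = 0
x=40: ŷ = 1.9 + 40 = 41.9; e = 42.9 − 41.9 = 1
x=45: ŷ = 1.9 + 45 = 46.9; e = 44.9 − 46.9 = -2
x=65: ŷ = 1.9 + 65 = 66.9; e = 64.9 − 66.9 = -2
x=70: ŷ = 1.9 + 70 = 71.9; e = 74.9 − 71.9 = 3
x=80: ŷ = 1.9 + 80 = 81.9; e = 82.4 − 81.9 = 0.5
x=85: ŷ = 1.9 + 85 = 86.9; e = 85.9 − 86.9 = -1
|e| > 1.5: x=45 (|e|=2), x=65 (|e|=2), x=70 (|e|=3) → 3

3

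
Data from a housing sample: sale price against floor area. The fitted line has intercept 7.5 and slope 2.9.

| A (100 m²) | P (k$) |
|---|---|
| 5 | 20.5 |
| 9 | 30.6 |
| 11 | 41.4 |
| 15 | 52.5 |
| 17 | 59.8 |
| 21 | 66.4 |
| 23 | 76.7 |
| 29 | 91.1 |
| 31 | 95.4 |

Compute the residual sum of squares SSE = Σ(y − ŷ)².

SSE = 41

A=5: ŷ = 7.5 + 2.9·5 = 22; e = 20.5 − 22 = -1.5
A=9: ŷ = 7.5 + 2.9·9 = 33.6; e = 30.6 − 33.6 = -3
A=11: ŷ = 7.5 + 2.9·11 = 39.4; e = 41.4 − 39.4 = 2
A=15: ŷ = 7.5 + 2.9·15 = 51; e = 52.5 − 51 = 1.5
A=17: ŷ = 7.5 + 2.9·17 = 56.8; e = 59.8 − 56.8 = 3
A=21: ŷ = 7.5 + 2.9·21 = 68.4; e = 66.4 − 68.4 = -2
A=23: ŷ = 7.5 + 2.9·23 = 74.2; e = 76.7 − 74.2 = 2.5
A=29: ŷ = 7.5 + 2.9·29 = 91.6; e = 91.1 − 91.6 = -0.5
A=31: ŷ = 7.5 + 2.9·31 = 97.4; e = 95.4 − 97.4 = -2
SSE = 2.25 + 9 + 4 + 2.25 + 9 + 4 + 6.25 + 0.25 + 4 = 41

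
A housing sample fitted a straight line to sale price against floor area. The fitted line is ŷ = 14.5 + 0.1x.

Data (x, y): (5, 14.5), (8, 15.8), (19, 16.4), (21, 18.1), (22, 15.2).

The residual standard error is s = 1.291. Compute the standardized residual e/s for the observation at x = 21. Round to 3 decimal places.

1.162

ŷ = 14.5 + 0.1·21 = 16.6
e = 18.1 − 16.6 = 1.5
e/s = 1.5 / 1.291 = 1.162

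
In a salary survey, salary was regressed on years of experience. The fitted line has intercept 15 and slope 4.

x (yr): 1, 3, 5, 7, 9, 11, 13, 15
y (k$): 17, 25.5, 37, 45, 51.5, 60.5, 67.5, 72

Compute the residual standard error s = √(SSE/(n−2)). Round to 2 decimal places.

x=1: ŷ = 15 + 4·1 = 19; r = 17 − 19 = -2
x=3: ŷ = 15 + 4·3 = 27; r = 25.5 − 27 = -1.5
x=5: ŷ = 15 + 4·5 = 35; r = 37 − 35 = 2
x=7: ŷ = 15 + 4·7 = 43; r = 45 − 43 = 2
x=9: ŷ = 15 + 4·9 = 51; r = 51.5 − 51 = 0.5
x=11: ŷ = 15 + 4·11 = 59; r = 60.5 − 59 = 1.5
x=13: ŷ = 15 + 4·13 = 67; r = 67.5 − 67 = 0.5
x=15: ŷ = 15 + 4·15 = 75; r = 72 − 75 = -3
SSE = 4 + 2.25 + 4 + 4 + 0.25 + 2.25 + 0.25 + 9 = 26
s = √(26/6) = √4.33333 ≈ 2.08

s = 2.08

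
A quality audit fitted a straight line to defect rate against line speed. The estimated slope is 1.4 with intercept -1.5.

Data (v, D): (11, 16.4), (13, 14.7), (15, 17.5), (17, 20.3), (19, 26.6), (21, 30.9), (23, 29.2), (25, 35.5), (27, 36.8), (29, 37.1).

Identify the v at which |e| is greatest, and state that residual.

v=11: ŷ = -1.5 + 1.4·11 = 13.9; e = 16.4 − 13.9 = 2.5
v=13: ŷ = -1.5 + 1.4·13 = 16.7; e = 14.7 − 16.7 = -2
v=15: ŷ = -1.5 + 1.4·15 = 19.5; e = 17.5 − 19.5 = -2
v=17: ŷ = -1.5 + 1.4·17 = 22.3; e = 20.3 − 22.3 = -2
v=19: ŷ = -1.5 + 1.4·19 = 25.1; e = 26.6 − 25.1 = 1.5
v=21: ŷ = -1.5 + 1.4·21 = 27.9; e = 30.9 − 27.9 = 3
v=23: ŷ = -1.5 + 1.4·23 = 30.7; e = 29.2 − 30.7 = -1.5
v=25: ŷ = -1.5 + 1.4·25 = 33.5; e = 35.5 − 33.5 = 2
v=27: ŷ = -1.5 + 1.4·27 = 36.3; e = 36.8 − 36.3 = 0.5
v=29: ŷ = -1.5 + 1.4·29 = 39.1; e = 37.1 − 39.1 = -2
Largest |e| is 3 at v = 21, residual 3.

v = 21, e = 3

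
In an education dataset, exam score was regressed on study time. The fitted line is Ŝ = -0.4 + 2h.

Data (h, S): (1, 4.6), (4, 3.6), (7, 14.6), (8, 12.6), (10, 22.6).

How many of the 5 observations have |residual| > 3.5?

h=1: Ŝ = -0.4 + 2·1 = 1.6; e = 4.6 − 1.6 = 3
h=4: Ŝ = -0.4 + 2·4 = 7.6; e = 3.6 − 7.6 = -4
h=7: Ŝ = -0.4 + 2·7 = 13.6; e = 14.6 − 13.6 = 1
h=8: Ŝ = -0.4 + 2·8 = 15.6; e = 12.6 − 15.6 = -3
h=10: Ŝ = -0.4 + 2·10 = 19.6; e = 22.6 − 19.6 = 3
|e| > 3.5: h=4 (|e|=4) → 1

1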